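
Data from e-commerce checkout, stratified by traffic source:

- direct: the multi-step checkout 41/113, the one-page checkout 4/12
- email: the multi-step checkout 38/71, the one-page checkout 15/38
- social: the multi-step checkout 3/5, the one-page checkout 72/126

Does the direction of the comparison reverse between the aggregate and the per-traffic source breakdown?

Yes

Direct: the multi-step checkout 41/113 = 36.3%, the one-page checkout 4/12 = 33.3% → the multi-step checkout
Email: the multi-step checkout 38/71 = 53.5%, the one-page checkout 15/38 = 39.5% → the multi-step checkout
Social: the multi-step checkout 3/5 = 60.0%, the one-page checkout 72/126 = 57.1% → the multi-step checkout
Overall: the multi-step checkout 82/189 = 43.4%, the one-page checkout 91/176 = 51.7% → the one-page checkout
The multi-step checkout wins each traffic group but the one-page checkout wins overall — the comparison reverses. The multi-step checkout's sessions skew toward direct, which has a lower base rate.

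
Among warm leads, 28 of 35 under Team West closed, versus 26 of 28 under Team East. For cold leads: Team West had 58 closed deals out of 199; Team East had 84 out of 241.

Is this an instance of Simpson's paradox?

Warm: Team West 28/35 = 80.0%, Team East 26/28 = 92.9% → Team East
Cold: Team West 58/199 = 29.1%, Team East 84/241 = 34.9% → Team East
Overall: Team West 86/234 = 36.8%, Team East 110/269 = 40.9% → Team East
Team East wins overall and in every lead group — no reversal.

No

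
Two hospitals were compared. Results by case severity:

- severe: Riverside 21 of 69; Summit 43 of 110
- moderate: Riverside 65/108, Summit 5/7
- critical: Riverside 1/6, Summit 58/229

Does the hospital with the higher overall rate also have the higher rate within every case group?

No

Severe: Riverside 21/69 = 30.4%, Summit 43/110 = 39.1% → Summit
Moderate: Riverside 65/108 = 60.2%, Summit 5/7 = 71.4% → Summit
Critical: Riverside 1/6 = 16.7%, Summit 58/229 = 25.3% → Summit
Overall: Riverside 87/183 = 47.5%, Summit 106/346 = 30.6% → Riverside
Summit wins each case group but Riverside wins overall — the comparison reverses. Summit's patients skew toward critical, which has a lower base rate.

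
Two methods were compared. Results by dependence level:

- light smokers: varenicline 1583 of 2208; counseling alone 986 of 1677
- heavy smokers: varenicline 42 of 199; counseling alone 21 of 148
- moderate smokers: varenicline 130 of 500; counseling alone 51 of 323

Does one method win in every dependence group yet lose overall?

Light smokers: varenicline 1583/2208 = 71.7%, counseling alone 986/1677 = 58.8% → varenicline
Heavy smokers: varenicline 42/199 = 21.1%, counseling alone 21/148 = 14.2% → varenicline
Moderate smokers: varenicline 130/500 = 26.0%, counseling alone 51/323 = 15.8% → varenicline
Overall: varenicline 1755/2907 = 60.4%, counseling alone 1058/2148 = 49.3% → varenicline
Varenicline wins overall and in every dependence group — no reversal.

No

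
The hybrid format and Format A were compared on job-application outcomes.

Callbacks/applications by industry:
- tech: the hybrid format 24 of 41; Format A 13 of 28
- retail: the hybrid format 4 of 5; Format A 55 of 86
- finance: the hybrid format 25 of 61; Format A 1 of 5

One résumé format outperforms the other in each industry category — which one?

Tech: the hybrid format 24/41 = 58.5%, Format A 13/28 = 46.4% → the hybrid format
Retail: the hybrid format 4/5 = 80.0%, Format A 55/86 = 64.0% → the hybrid format
Finance: the hybrid format 25/61 = 41.0%, Format A 1/5 = 20.0% → the hybrid format
The hybrid format has the higher rate in all 3 groups.

the hybrid format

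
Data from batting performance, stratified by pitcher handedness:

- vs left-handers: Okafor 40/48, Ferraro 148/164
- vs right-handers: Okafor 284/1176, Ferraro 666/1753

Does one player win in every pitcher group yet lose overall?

No

Vs left-handers: Okafor 40/48 = 83.3%, Ferraro 148/164 = 90.2% → Ferraro
Vs right-handers: Okafor 284/1176 = 24.1%, Ferraro 666/1753 = 38.0% → Ferraro
Overall: Okafor 324/1224 = 26.5%, Ferraro 814/1917 = 42.5% → Ferraro
Ferraro wins overall and in every pitcher group — no reversal.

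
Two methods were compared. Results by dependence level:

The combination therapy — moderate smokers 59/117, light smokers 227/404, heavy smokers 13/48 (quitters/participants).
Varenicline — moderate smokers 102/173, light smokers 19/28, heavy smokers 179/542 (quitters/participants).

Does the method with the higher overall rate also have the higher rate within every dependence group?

No

Moderate smokers: the combination therapy 59/117 = 50.4%, varenicline 102/173 = 59.0% → varenicline
Light smokers: the combination therapy 227/404 = 56.2%, varenicline 19/28 = 67.9% → varenicline
Heavy smokers: the combination therapy 13/48 = 27.1%, varenicline 179/542 = 33.0% → varenicline
Overall: the combination therapy 299/569 = 52.5%, varenicline 300/743 = 40.4% → the combination therapy
Varenicline wins each dependence group but the combination therapy wins overall — the comparison reverses. Varenicline's participants skew toward heavy smokers, which has a lower base rate.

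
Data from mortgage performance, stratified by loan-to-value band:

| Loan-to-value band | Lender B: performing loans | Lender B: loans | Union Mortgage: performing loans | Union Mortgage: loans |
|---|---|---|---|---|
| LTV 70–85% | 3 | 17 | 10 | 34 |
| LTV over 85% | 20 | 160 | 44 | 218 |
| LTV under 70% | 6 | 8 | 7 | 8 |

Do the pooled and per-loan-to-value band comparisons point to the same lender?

Yes

LTV 70–85%: Lender B 3/17 = 17.6%, Union Mortgage 10/34 = 29.4% → Union Mortgage
LTV over 85%: Lender B 20/160 = 12.5%, Union Mortgage 44/218 = 20.2% → Union Mortgage
LTV under 70%: Lender B 6/8 = 75.0%, Union Mortgage 7/8 = 87.5% → Union Mortgage
Overall: Lender B 29/185 = 15.7%, Union Mortgage 61/260 = 23.5% → Union Mortgage
Union Mortgage wins overall and in every loan-to-value group — no reversal.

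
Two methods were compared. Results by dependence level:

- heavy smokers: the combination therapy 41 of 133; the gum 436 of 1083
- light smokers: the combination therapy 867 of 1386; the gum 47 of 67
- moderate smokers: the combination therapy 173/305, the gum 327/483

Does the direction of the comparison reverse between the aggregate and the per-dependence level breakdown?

Heavy smokers: the combination therapy 41/133 = 30.8%, the gum 436/1083 = 40.3% → the gum
Light smokers: the combination therapy 867/1386 = 62.6%, the gum 47/67 = 70.1% → the gum
Moderate smokers: the combination therapy 173/305 = 56.7%, the gum 327/483 = 67.7% → the gum
Overall: the combination therapy 1081/1824 = 59.3%, the gum 810/1633 = 49.6% → the combination therapy
The gum wins each dependence group but the combination therapy wins overall — the comparison reverses. The gum's participants skew toward heavy smokers, which has a lower base rate.

Yes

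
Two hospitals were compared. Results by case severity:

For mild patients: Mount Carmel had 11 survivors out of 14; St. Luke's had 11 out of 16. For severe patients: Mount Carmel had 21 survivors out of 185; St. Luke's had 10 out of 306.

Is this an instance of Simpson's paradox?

Mild: Mount Carmel 11/14 = 78.6%, St. Luke's 11/16 = 68.8% → Mount Carmel
Severe: Mount Carmel 21/185 = 11.4%, St. Luke's 10/306 = 3.3% → Mount Carmel
Overall: Mount Carmel 32/199 = 16.1%, St. Luke's 21/322 = 6.5% → Mount Carmel
Mount Carmel wins overall and in every case group — no reversal.

No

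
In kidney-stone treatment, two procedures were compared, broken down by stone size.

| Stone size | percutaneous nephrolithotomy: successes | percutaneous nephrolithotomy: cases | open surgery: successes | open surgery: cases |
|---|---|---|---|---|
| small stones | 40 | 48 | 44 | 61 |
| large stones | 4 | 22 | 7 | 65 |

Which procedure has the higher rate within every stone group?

Small stones: percutaneous nephrolithotomy 40/48 = 83.3%, open surgery 44/61 = 72.1% → percutaneous nephrolithotomy
Large stones: percutaneous nephrolithotomy 4/22 = 18.2%, open surgery 7/65 = 10.8% → percutaneous nephrolithotomy
Percutaneous nephrolithotomy has the higher rate in both groups.

percutaneous nephrolithotomy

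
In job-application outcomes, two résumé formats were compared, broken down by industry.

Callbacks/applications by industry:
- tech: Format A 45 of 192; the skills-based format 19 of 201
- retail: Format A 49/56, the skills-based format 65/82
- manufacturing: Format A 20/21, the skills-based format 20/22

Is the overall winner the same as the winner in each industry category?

Yes

Tech: Format A 45/192 = 23.4%, the skills-based format 19/201 = 9.5% → Format A
Retail: Format A 49/56 = 87.5%, the skills-based format 65/82 = 79.3% → Format A
Manufacturing: Format A 20/21 = 95.2%, the skills-based format 20/22 = 90.9% → Format A
Overall: Format A 114/269 = 42.4%, the skills-based format 104/305 = 34.1% → Format A
Format A wins overall and in every industry group — no reversal.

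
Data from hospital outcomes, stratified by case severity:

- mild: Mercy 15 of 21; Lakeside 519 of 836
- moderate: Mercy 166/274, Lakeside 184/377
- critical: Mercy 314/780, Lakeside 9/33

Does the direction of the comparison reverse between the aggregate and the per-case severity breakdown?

Mild: Mercy 15/21 = 71.4%, Lakeside 519/836 = 62.1% → Mercy
Moderate: Mercy 166/274 = 60.6%, Lakeside 184/377 = 48.8% → Mercy
Critical: Mercy 314/780 = 40.3%, Lakeside 9/33 = 27.3% → Mercy
Overall: Mercy 495/1075 = 46.0%, Lakeside 712/1246 = 57.1% → Lakeside
Mercy wins each case group but Lakeside wins overall — the comparison reverses. Mercy's patients skew toward critical, which has a lower base rate.

Yes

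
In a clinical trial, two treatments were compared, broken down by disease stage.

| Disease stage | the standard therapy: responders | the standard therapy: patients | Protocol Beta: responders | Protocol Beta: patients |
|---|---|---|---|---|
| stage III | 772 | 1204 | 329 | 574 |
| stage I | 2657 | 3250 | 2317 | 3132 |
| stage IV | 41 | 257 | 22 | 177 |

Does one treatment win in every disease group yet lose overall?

No

Stage III: the standard therapy 772/1204 = 64.1%, Protocol Beta 329/574 = 57.3% → the standard therapy
Stage I: the standard therapy 2657/3250 = 81.8%, Protocol Beta 2317/3132 = 74.0% → the standard therapy
Stage IV: the standard therapy 41/257 = 16.0%, Protocol Beta 22/177 = 12.4% → the standard therapy
Overall: the standard therapy 3470/4711 = 73.7%, Protocol Beta 2668/3883 = 68.7% → the standard therapy
The standard therapy wins overall and in every disease group — no reversal.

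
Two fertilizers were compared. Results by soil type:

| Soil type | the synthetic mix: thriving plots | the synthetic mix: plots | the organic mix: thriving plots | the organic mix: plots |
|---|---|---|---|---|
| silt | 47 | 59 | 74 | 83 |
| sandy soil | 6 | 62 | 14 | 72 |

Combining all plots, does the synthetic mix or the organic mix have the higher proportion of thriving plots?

Silt: the synthetic mix 47/59 = 79.7%, the organic mix 74/83 = 89.2% → the organic mix
Sandy soil: the synthetic mix 6/62 = 9.7%, the organic mix 14/72 = 19.4% → the organic mix
Overall: the synthetic mix 53/121 = 43.8%, the organic mix 88/155 = 56.8% → the organic mix

the organic mix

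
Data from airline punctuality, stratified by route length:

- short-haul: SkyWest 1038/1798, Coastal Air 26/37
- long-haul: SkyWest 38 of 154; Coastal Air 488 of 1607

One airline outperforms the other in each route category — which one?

Short-haul: SkyWest 1038/1798 = 57.7%, Coastal Air 26/37 = 70.3% → Coastal Air
Long-haul: SkyWest 38/154 = 24.7%, Coastal Air 488/1607 = 30.4% → Coastal Air
Coastal Air has the higher rate in both groups.

Coastal Air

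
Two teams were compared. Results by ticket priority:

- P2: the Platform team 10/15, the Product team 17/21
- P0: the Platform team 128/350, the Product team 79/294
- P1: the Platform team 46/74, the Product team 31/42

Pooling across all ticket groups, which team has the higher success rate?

P2: the Platform team 10/15 = 66.7%, the Product team 17/21 = 81.0% → the Product team
P0: the Platform team 128/350 = 36.6%, the Product team 79/294 = 26.9% → the Platform team
P1: the Platform team 46/74 = 62.2%, the Product team 31/42 = 73.8% → the Product team
Overall: the Platform team 184/439 = 41.9%, the Product team 127/357 = 35.6% → the Platform team
(Neither sweeps every ticket group, but the Platform team has the higher pooled rate.)

the Platform team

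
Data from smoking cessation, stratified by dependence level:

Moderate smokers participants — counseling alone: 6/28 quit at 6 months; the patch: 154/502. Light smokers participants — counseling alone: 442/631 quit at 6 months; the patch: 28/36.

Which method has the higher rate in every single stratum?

the patch

Moderate smokers: counseling alone 6/28 = 21.4%, the patch 154/502 = 30.7% → the patch
Light smokers: counseling alone 442/631 = 70.0%, the patch 28/36 = 77.8% → the patch
The patch has the higher rate in both groups.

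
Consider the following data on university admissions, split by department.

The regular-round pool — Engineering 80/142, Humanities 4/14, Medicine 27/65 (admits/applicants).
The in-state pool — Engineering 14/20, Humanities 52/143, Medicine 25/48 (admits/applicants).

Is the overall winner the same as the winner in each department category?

Engineering: the regular-round pool 80/142 = 56.3%, the in-state pool 14/20 = 70.0% → the in-state pool
Humanities: the regular-round pool 4/14 = 28.6%, the in-state pool 52/143 = 36.4% → the in-state pool
Medicine: the regular-round pool 27/65 = 41.5%, the in-state pool 25/48 = 52.1% → the in-state pool
Overall: the regular-round pool 111/221 = 50.2%, the in-state pool 91/211 = 43.1% → the regular-round pool
The in-state pool wins each department group but the regular-round pool wins overall — the comparison reverses. The in-state pool's applicants skew toward Humanities, which has a lower base rate.

No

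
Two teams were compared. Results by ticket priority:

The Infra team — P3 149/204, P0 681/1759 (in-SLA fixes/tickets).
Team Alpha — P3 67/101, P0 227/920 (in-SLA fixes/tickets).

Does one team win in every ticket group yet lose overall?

P3: the Infra team 149/204 = 73.0%, Team Alpha 67/101 = 66.3% → the Infra team
P0: the Infra team 681/1759 = 38.7%, Team Alpha 227/920 = 24.7% → the Infra team
Overall: the Infra team 830/1963 = 42.3%, Team Alpha 294/1021 = 28.8% → the Infra team
The Infra team wins overall and in every ticket group — no reversal.

No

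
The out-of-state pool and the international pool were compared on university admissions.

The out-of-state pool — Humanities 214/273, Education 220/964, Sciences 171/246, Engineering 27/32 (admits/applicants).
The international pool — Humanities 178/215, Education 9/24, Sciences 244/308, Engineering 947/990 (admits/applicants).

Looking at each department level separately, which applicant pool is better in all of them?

Humanities: the out-of-state pool 214/273 = 78.4%, the international pool 178/215 = 82.8% → the international pool
Education: the out-of-state pool 220/964 = 22.8%, the international pool 9/24 = 37.5% → the international pool
Sciences: the out-of-state pool 171/246 = 69.5%, the international pool 244/308 = 79.2% → the international pool
Engineering: the out-of-state pool 27/32 = 84.4%, the international pool 947/990 = 95.7% → the international pool
The international pool has the higher rate in all 4 groups.

the international pool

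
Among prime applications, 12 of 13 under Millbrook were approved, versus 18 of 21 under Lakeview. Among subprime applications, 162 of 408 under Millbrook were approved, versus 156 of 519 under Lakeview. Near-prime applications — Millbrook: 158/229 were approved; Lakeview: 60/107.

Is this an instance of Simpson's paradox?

No

Prime: Millbrook 12/13 = 92.3%, Lakeview 18/21 = 85.7% → Millbrook
Subprime: Millbrook 162/408 = 39.7%, Lakeview 156/519 = 30.1% → Millbrook
Near-prime: Millbrook 158/229 = 69.0%, Lakeview 60/107 = 56.1% → Millbrook
Overall: Millbrook 332/650 = 51.1%, Lakeview 234/647 = 36.2% → Millbrook
Millbrook wins overall and in every credit group — no reversal.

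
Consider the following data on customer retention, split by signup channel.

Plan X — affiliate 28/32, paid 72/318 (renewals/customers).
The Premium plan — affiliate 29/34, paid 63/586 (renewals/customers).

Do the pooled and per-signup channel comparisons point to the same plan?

Affiliate: Plan X 28/32 = 87.5%, the Premium plan 29/34 = 85.3% → Plan X
Paid: Plan X 72/318 = 22.6%, the Premium plan 63/586 = 10.8% → Plan X
Overall: Plan X 100/350 = 28.6%, the Premium plan 92/620 = 14.8% → Plan X
Plan X wins overall and in every signup group — no reversal.

Yes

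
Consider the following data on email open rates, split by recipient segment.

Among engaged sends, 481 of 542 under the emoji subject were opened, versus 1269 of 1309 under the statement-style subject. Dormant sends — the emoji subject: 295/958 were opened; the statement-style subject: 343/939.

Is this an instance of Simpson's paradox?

Engaged: the emoji subject 481/542 = 88.7%, the statement-style subject 1269/1309 = 96.9% → the statement-style subject
Dormant: the emoji subject 295/958 = 30.8%, the statement-style subject 343/939 = 36.5% → the statement-style subject
Overall: the emoji subject 776/1500 = 51.7%, the statement-style subject 1612/2248 = 71.7% → the statement-style subject
The statement-style subject wins overall and in every recipient group — no reversal.

No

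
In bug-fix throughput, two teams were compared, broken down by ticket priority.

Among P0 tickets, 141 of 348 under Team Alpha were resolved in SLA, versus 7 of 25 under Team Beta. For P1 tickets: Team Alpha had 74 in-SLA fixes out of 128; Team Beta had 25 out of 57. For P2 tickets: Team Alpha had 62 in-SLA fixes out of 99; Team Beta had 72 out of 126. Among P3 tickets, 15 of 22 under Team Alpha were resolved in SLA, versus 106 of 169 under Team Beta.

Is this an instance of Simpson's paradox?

P0: Team Alpha 141/348 = 40.5%, Team Beta 7/25 = 28.0% → Team Alpha
P1: Team Alpha 74/128 = 57.8%, Team Beta 25/57 = 43.9% → Team Alpha
P2: Team Alpha 62/99 = 62.6%, Team Beta 72/126 = 57.1% → Team Alpha
P3: Team Alpha 15/22 = 68.2%, Team Beta 106/169 = 62.7% → Team Alpha
Overall: Team Alpha 292/597 = 48.9%, Team Beta 210/377 = 55.7% → Team Beta
Team Alpha wins each ticket group but Team Beta wins overall — the comparison reverses. Team Alpha's tickets skew toward P0, which has a lower base rate.

Yes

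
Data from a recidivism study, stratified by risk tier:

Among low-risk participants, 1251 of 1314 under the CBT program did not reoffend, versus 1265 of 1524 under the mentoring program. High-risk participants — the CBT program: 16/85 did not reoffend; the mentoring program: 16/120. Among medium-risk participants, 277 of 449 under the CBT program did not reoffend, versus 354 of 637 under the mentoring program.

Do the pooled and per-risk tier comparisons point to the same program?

Low-risk: the CBT program 1251/1314 = 95.2%, the mentoring program 1265/1524 = 83.0% → the CBT program
High-risk: the CBT program 16/85 = 18.8%, the mentoring program 16/120 = 13.3% → the CBT program
Medium-risk: the CBT program 277/449 = 61.7%, the mentoring program 354/637 = 55.6% → the CBT program
Overall: the CBT program 1544/1848 = 83.5%, the mentoring program 1635/2281 = 71.7% → the CBT program
The CBT program wins overall and in every risk group — no reversal.

Yes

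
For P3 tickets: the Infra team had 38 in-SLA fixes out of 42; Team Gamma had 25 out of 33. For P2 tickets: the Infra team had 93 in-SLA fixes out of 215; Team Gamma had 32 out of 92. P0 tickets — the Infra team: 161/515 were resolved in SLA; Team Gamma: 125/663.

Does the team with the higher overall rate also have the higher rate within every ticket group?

P3: the Infra team 38/42 = 90.5%, Team Gamma 25/33 = 75.8% → the Infra team
P2: the Infra team 93/215 = 43.3%, Team Gamma 32/92 = 34.8% → the Infra team
P0: the Infra team 161/515 = 31.3%, Team Gamma 125/663 = 18.9% → the Infra team
Overall: the Infra team 292/772 = 37.8%, Team Gamma 182/788 = 23.1% → the Infra team
The Infra team wins overall and in every ticket group — no reversal.

Yes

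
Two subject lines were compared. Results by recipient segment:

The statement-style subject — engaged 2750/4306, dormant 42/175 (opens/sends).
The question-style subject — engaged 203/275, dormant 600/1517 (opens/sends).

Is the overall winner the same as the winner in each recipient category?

No

Engaged: the statement-style subject 2750/4306 = 63.9%, the question-style subject 203/275 = 73.8% → the question-style subject
Dormant: the statement-style subject 42/175 = 24.0%, the question-style subject 600/1517 = 39.6% → the question-style subject
Overall: the statement-style subject 2792/4481 = 62.3%, the question-style subject 803/1792 = 44.8% → the statement-style subject
The question-style subject wins each recipient group but the statement-style subject wins overall — the comparison reverses. The question-style subject's sends skew toward dormant, which has a lower base rate.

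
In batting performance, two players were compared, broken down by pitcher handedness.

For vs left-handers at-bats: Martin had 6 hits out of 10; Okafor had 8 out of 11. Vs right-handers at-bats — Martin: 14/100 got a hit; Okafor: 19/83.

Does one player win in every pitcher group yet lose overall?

Vs left-handers: Martin 6/10 = 60.0%, Okafor 8/11 = 72.7% → Okafor
Vs right-handers: Martin 14/100 = 14.0%, Okafor 19/83 = 22.9% → Okafor
Overall: Martin 20/110 = 18.2%, Okafor 27/94 = 28.7% → Okafor
Okafor wins overall and in every pitcher group — no reversal.

No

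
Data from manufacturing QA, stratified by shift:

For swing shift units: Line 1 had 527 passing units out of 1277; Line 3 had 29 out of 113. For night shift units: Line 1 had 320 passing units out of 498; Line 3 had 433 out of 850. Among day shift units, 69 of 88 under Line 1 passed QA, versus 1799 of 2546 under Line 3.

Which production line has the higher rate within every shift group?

Line 1

Swing shift: Line 1 527/1277 = 41.3%, Line 3 29/113 = 25.7% → Line 1
Night shift: Line 1 320/498 = 64.3%, Line 3 433/850 = 50.9% → Line 1
Day shift: Line 1 69/88 = 78.4%, Line 3 1799/2546 = 70.7% → Line 1
Line 1 has the higher rate in all 3 groups.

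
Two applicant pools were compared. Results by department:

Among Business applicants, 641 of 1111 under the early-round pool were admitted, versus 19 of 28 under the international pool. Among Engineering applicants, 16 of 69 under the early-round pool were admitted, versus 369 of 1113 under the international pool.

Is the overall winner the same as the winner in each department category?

Business: the early-round pool 641/1111 = 57.7%, the international pool 19/28 = 67.9% → the international pool
Engineering: the early-round pool 16/69 = 23.2%, the international pool 369/1113 = 33.2% → the international pool
Overall: the early-round pool 657/1180 = 55.7%, the international pool 388/1141 = 34.0% → the early-round pool
The international pool wins each department group but the early-round pool wins overall — the comparison reverses. The international pool's applicants skew toward Engineering, which has a lower base rate.

No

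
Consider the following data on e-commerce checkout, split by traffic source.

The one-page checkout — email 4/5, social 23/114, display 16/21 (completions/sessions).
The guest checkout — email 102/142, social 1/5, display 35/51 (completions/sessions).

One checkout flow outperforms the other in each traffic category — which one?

the one-page checkout

Email: the one-page checkout 4/5 = 80.0%, the guest checkout 102/142 = 71.8% → the one-page checkout
Social: the one-page checkout 23/114 = 20.2%, the guest checkout 1/5 = 20.0% → the one-page checkout
Display: the one-page checkout 16/21 = 76.2%, the guest checkout 35/51 = 68.6% → the one-page checkout
The one-page checkout has the higher rate in all 3 groups.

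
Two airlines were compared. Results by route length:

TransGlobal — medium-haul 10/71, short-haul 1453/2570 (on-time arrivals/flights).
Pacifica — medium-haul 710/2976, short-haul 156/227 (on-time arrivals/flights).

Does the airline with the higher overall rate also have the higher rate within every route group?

No

Medium-haul: TransGlobal 10/71 = 14.1%, Pacifica 710/2976 = 23.9% → Pacifica
Short-haul: TransGlobal 1453/2570 = 56.5%, Pacifica 156/227 = 68.7% → Pacifica
Overall: TransGlobal 1463/2641 = 55.4%, Pacifica 866/3203 = 27.0% → TransGlobal
Pacifica wins each route group but TransGlobal wins overall — the comparison reverses. Pacifica's flights skew toward medium-haul, which has a lower base rate.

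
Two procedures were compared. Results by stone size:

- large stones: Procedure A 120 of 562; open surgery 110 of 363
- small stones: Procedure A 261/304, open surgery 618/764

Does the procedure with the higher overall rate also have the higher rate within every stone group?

Large stones: Procedure A 120/562 = 21.4%, open surgery 110/363 = 30.3% → open surgery
Small stones: Procedure A 261/304 = 85.9%, open surgery 618/764 = 80.9% → Procedure A
Overall: Procedure A 381/866 = 44.0%, open surgery 728/1127 = 64.6% → open surgery
Neither sweeps: Procedure A wins 1 of 2 groups, open surgery wins 1. Open surgery wins overall but not every group — no Simpson reversal.

No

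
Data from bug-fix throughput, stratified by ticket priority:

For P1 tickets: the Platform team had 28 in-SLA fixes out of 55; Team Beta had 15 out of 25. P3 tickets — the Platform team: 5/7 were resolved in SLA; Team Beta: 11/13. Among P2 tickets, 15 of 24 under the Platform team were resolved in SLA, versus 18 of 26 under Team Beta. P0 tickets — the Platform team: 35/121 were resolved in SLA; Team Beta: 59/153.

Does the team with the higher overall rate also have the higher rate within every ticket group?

P1: the Platform team 28/55 = 50.9%, Team Beta 15/25 = 60.0% → Team Beta
P3: the Platform team 5/7 = 71.4%, Team Beta 11/13 = 84.6% → Team Beta
P2: the Platform team 15/24 = 62.5%, Team Beta 18/26 = 69.2% → Team Beta
P0: the Platform team 35/121 = 28.9%, Team Beta 59/153 = 38.6% → Team Beta
Overall: the Platform team 83/207 = 40.1%, Team Beta 103/217 = 47.5% → Team Beta
Team Beta wins overall and in every ticket group — no reversal.

Yes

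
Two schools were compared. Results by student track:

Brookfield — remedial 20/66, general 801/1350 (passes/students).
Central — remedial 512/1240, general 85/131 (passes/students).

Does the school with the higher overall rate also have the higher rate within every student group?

No

Remedial: Brookfield 20/66 = 30.3%, Central 512/1240 = 41.3% → Central
General: Brookfield 801/1350 = 59.3%, Central 85/131 = 64.9% → Central
Overall: Brookfield 821/1416 = 58.0%, Central 597/1371 = 43.5% → Brookfield
Central wins each student group but Brookfield wins overall — the comparison reverses. Central's students skew toward remedial, which has a lower base rate.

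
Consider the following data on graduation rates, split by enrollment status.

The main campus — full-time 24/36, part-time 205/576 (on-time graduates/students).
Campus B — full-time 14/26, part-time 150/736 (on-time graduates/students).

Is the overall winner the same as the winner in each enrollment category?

Full-time: the main campus 24/36 = 66.7%, Campus B 14/26 = 53.8% → the main campus
Part-time: the main campus 205/576 = 35.6%, Campus B 150/736 = 20.4% → the main campus
Overall: the main campus 229/612 = 37.4%, Campus B 164/762 = 21.5% → the main campus
The main campus wins overall and in every enrollment group — no reversal.

Yes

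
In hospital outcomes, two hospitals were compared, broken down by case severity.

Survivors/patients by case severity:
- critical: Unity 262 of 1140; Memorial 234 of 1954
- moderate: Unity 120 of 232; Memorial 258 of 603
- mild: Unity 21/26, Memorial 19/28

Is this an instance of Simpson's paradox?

Critical: Unity 262/1140 = 23.0%, Memorial 234/1954 = 12.0% → Unity
Moderate: Unity 120/232 = 51.7%, Memorial 258/603 = 42.8% → Unity
Mild: Unity 21/26 = 80.8%, Memorial 19/28 = 67.9% → Unity
Overall: Unity 403/1398 = 28.8%, Memorial 511/2585 = 19.8% → Unity
Unity wins overall and in every case group — no reversal.

No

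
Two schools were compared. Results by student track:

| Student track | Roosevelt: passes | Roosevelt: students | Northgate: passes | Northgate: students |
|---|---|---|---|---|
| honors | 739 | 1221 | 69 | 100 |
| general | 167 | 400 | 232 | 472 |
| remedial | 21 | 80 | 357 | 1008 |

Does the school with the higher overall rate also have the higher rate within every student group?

No

Honors: Roosevelt 739/1221 = 60.5%, Northgate 69/100 = 69.0% → Northgate
General: Roosevelt 167/400 = 41.8%, Northgate 232/472 = 49.2% → Northgate
Remedial: Roosevelt 21/80 = 26.2%, Northgate 357/1008 = 35.4% → Northgate
Overall: Roosevelt 927/1701 = 54.5%, Northgate 658/1580 = 41.6% → Roosevelt
Northgate wins each student group but Roosevelt wins overall — the comparison reverses. Northgate's students skew toward remedial, which has a lower base rate.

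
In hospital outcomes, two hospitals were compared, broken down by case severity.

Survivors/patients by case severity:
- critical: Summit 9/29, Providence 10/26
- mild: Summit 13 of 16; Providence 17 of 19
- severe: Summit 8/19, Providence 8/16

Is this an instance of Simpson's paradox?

No

Critical: Summit 9/29 = 31.0%, Providence 10/26 = 38.5% → Providence
Mild: Summit 13/16 = 81.2%, Providence 17/19 = 89.5% → Providence
Severe: Summit 8/19 = 42.1%, Providence 8/16 = 50.0% → Providence
Overall: Summit 30/64 = 46.9%, Providence 35/61 = 57.4% → Providence
Providence wins overall and in every case group — no reversal.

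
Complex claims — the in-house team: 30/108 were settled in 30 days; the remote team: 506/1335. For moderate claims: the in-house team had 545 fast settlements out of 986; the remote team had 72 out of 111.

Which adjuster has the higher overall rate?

the in-house team

Complex: the in-house team 30/108 = 27.8%, the remote team 506/1335 = 37.9% → the remote team
Moderate: the in-house team 545/986 = 55.3%, the remote team 72/111 = 64.9% → the remote team
Overall: the in-house team 575/1094 = 52.6%, the remote team 578/1446 = 40.0% → the in-house team
(The remote team wins every claim group but the in-house team wins overall — the remote team's claims skew toward the low-rate complex group.)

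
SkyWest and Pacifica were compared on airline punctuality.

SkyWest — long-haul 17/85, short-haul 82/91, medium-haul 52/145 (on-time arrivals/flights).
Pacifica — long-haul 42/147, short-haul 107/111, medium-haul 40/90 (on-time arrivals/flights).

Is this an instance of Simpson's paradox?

No

Long-haul: SkyWest 17/85 = 20.0%, Pacifica 42/147 = 28.6% → Pacifica
Short-haul: SkyWest 82/91 = 90.1%, Pacifica 107/111 = 96.4% → Pacifica
Medium-haul: SkyWest 52/145 = 35.9%, Pacifica 40/90 = 44.4% → Pacifica
Overall: SkyWest 151/321 = 47.0%, Pacifica 189/348 = 54.3% → Pacifica
Pacifica wins overall and in every route group — no reversal.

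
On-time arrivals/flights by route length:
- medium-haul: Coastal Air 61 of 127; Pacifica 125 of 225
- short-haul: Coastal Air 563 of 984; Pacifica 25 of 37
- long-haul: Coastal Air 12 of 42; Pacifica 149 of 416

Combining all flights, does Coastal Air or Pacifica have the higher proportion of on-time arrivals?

Medium-haul: Coastal Air 61/127 = 48.0%, Pacifica 125/225 = 55.6% → Pacifica
Short-haul: Coastal Air 563/984 = 57.2%, Pacifica 25/37 = 67.6% → Pacifica
Long-haul: Coastal Air 12/42 = 28.6%, Pacifica 149/416 = 35.8% → Pacifica
Overall: Coastal Air 636/1153 = 55.2%, Pacifica 299/678 = 44.1% → Coastal Air
(Pacifica wins every route group but Coastal Air wins overall — Pacifica's flights skew toward the low-rate long-haul group.)

Coastal Air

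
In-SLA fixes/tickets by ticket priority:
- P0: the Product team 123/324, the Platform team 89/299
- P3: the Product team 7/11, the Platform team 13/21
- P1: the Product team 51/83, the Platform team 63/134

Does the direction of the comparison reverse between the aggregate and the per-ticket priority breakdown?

P0: the Product team 123/324 = 38.0%, the Platform team 89/299 = 29.8% → the Product team
P3: the Product team 7/11 = 63.6%, the Platform team 13/21 = 61.9% → the Product team
P1: the Product team 51/83 = 61.4%, the Platform team 63/134 = 47.0% → the Product team
Overall: the Product team 181/418 = 43.3%, the Platform team 165/454 = 36.3% → the Product team
The Product team wins overall and in every ticket group — no reversal.

No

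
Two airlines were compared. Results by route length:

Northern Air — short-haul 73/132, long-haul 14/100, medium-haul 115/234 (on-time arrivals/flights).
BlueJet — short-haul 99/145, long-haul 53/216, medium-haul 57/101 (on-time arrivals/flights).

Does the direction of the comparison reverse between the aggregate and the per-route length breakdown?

No

Short-haul: Northern Air 73/132 = 55.3%, BlueJet 99/145 = 68.3% → BlueJet
Long-haul: Northern Air 14/100 = 14.0%, BlueJet 53/216 = 24.5% → BlueJet
Medium-haul: Northern Air 115/234 = 49.1%, BlueJet 57/101 = 56.4% → BlueJet
Overall: Northern Air 202/466 = 43.3%, BlueJet 209/462 = 45.2% → BlueJet
BlueJet wins overall and in every route group — no reversal.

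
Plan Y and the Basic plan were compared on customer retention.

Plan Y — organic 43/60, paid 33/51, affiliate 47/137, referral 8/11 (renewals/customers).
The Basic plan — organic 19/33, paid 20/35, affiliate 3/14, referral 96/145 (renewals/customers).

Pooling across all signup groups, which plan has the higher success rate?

Organic: Plan Y 43/60 = 71.7%, the Basic plan 19/33 = 57.6% → Plan Y
Paid: Plan Y 33/51 = 64.7%, the Basic plan 20/35 = 57.1% → Plan Y
Affiliate: Plan Y 47/137 = 34.3%, the Basic plan 3/14 = 21.4% → Plan Y
Referral: Plan Y 8/11 = 72.7%, the Basic plan 96/145 = 66.2% → Plan Y
Overall: Plan Y 131/259 = 50.6%, the Basic plan 138/227 = 60.8% → the Basic plan
(Plan Y wins every signup group but the Basic plan wins overall — Plan Y's customers skew toward the low-rate affiliate group.)

the Basic plan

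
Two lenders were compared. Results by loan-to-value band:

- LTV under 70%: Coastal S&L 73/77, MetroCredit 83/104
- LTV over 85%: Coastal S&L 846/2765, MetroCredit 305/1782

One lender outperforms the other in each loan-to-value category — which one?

LTV under 70%: Coastal S&L 73/77 = 94.8%, MetroCredit 83/104 = 79.8% → Coastal S&L
LTV over 85%: Coastal S&L 846/2765 = 30.6%, MetroCredit 305/1782 = 17.1% → Coastal S&L
Coastal S&L has the higher rate in both groups.

Coastal S&L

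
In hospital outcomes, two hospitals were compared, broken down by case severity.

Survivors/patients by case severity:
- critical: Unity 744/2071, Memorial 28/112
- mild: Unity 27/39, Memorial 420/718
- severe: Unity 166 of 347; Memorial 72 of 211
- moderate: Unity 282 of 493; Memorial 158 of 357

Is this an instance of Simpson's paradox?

Critical: Unity 744/2071 = 35.9%, Memorial 28/112 = 25.0% → Unity
Mild: Unity 27/39 = 69.2%, Memorial 420/718 = 58.5% → Unity
Severe: Unity 166/347 = 47.8%, Memorial 72/211 = 34.1% → Unity
Moderate: Unity 282/493 = 57.2%, Memorial 158/357 = 44.3% → Unity
Overall: Unity 1219/2950 = 41.3%, Memorial 678/1398 = 48.5% → Memorial
Unity wins each case group but Memorial wins overall — the comparison reverses. Unity's patients skew toward critical, which has a lower base rate.

Yes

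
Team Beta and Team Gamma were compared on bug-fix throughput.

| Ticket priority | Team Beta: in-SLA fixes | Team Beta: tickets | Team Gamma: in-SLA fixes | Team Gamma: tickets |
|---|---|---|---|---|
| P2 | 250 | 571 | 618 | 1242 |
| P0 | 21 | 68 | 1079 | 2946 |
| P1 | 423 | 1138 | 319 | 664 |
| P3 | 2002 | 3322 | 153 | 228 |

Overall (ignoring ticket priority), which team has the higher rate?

Team Beta

P2: Team Beta 250/571 = 43.8%, Team Gamma 618/1242 = 49.8% → Team Gamma
P0: Team Beta 21/68 = 30.9%, Team Gamma 1079/2946 = 36.6% → Team Gamma
P1: Team Beta 423/1138 = 37.2%, Team Gamma 319/664 = 48.0% → Team Gamma
P3: Team Beta 2002/3322 = 60.3%, Team Gamma 153/228 = 67.1% → Team Gamma
Overall: Team Beta 2696/5099 = 52.9%, Team Gamma 2169/5080 = 42.7% → Team Beta
(Team Gamma wins every ticket group but Team Beta wins overall — Team Gamma's tickets skew toward the low-rate P0 group.)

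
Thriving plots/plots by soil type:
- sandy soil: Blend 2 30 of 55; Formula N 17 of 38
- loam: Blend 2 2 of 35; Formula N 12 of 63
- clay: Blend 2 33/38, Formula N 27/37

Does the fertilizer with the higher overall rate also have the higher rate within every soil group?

No

Sandy soil: Blend 2 30/55 = 54.5%, Formula N 17/38 = 44.7% → Blend 2
Loam: Blend 2 2/35 = 5.7%, Formula N 12/63 = 19.0% → Formula N
Clay: Blend 2 33/38 = 86.8%, Formula N 27/37 = 73.0% → Blend 2
Overall: Blend 2 65/128 = 50.8%, Formula N 56/138 = 40.6% → Blend 2
Neither sweeps: Blend 2 wins 2 of 3 groups, Formula N wins 1. Blend 2 wins overall but not every group — no Simpson reversal.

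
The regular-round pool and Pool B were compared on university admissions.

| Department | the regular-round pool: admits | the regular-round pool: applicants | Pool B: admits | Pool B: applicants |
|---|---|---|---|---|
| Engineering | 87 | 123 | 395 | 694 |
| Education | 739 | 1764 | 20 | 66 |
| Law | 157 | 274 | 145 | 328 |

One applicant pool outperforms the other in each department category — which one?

the regular-round pool

Engineering: the regular-round pool 87/123 = 70.7%, Pool B 395/694 = 56.9% → the regular-round pool
Education: the regular-round pool 739/1764 = 41.9%, Pool B 20/66 = 30.3% → the regular-round pool
Law: the regular-round pool 157/274 = 57.3%, Pool B 145/328 = 44.2% → the regular-round pool
The regular-round pool has the higher rate in all 3 groups.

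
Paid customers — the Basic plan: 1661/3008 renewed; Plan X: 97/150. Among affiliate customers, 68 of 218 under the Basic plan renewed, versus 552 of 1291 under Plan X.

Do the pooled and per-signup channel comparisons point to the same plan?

No

Paid: the Basic plan 1661/3008 = 55.2%, Plan X 97/150 = 64.7% → Plan X
Affiliate: the Basic plan 68/218 = 31.2%, Plan X 552/1291 = 42.8% → Plan X
Overall: the Basic plan 1729/3226 = 53.6%, Plan X 649/1441 = 45.0% → the Basic plan
Plan X wins each signup group but the Basic plan wins overall — the comparison reverses. Plan X's customers skew toward affiliate, which has a lower base rate.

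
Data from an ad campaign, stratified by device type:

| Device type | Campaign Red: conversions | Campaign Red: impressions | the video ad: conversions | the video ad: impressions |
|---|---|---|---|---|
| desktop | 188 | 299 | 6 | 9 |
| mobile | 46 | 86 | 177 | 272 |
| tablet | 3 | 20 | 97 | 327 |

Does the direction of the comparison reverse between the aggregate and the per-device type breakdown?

Yes

Desktop: Campaign Red 188/299 = 62.9%, the video ad 6/9 = 66.7% → the video ad
Mobile: Campaign Red 46/86 = 53.5%, the video ad 177/272 = 65.1% → the video ad
Tablet: Campaign Red 3/20 = 15.0%, the video ad 97/327 = 29.7% → the video ad
Overall: Campaign Red 237/405 = 58.5%, the video ad 280/608 = 46.1% → Campaign Red
The video ad wins each device group but Campaign Red wins overall — the comparison reverses. The video ad's impressions skew toward tablet, which has a lower base rate.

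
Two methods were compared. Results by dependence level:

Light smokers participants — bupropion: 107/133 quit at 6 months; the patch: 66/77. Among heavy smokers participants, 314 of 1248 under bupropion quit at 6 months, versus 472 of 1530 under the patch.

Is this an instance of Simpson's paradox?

No

Light smokers: bupropion 107/133 = 80.5%, the patch 66/77 = 85.7% → the patch
Heavy smokers: bupropion 314/1248 = 25.2%, the patch 472/1530 = 30.8% → the patch
Overall: bupropion 421/1381 = 30.5%, the patch 538/1607 = 33.5% → the patch
The patch wins overall and in every dependence group — no reversal.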